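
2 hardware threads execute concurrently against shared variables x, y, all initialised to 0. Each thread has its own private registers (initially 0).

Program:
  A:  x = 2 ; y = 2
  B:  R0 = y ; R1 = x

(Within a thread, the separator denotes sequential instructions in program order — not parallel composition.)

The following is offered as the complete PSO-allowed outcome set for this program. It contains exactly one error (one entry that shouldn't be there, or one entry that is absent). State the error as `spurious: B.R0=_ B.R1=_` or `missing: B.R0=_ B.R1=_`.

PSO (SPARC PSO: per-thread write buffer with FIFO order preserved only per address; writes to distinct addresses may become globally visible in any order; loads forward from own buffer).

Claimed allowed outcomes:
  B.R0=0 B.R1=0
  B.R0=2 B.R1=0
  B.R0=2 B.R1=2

missing: B.R0=0 B.R1=2

outcome vector order: (B.R0,B.R1)
[PSO] allowed = {0/0; 0/2; 2/0; 2/2}
PSO∖claimed = {0/2}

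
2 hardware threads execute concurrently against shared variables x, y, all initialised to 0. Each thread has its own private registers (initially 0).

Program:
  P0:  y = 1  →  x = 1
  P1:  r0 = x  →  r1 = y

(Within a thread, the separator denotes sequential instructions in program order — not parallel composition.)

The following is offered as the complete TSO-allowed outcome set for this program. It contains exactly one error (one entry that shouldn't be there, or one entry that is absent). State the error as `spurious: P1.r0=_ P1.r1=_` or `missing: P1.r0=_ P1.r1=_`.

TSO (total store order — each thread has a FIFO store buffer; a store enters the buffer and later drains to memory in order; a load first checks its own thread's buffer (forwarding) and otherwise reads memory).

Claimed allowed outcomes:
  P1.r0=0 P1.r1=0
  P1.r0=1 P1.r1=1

outcome vector order: (P1.r0,P1.r1)
TSO (3): 0/0 0/1 1/1
TSO∖claimed = {0/1}

missing: P1.r0=0 P1.r1=1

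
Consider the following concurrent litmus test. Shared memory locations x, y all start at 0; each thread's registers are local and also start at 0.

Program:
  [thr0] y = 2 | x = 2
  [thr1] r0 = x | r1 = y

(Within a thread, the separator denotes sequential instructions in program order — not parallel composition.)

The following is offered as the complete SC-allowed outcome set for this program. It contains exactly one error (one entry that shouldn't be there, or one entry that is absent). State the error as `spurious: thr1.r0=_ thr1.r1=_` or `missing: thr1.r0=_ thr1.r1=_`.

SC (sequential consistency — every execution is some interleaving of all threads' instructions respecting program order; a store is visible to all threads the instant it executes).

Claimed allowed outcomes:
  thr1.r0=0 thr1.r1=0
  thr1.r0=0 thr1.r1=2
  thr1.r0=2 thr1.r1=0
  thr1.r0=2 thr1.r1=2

spurious: thr1.r0=2 thr1.r1=0

outcome vector order: (thr1.r0,thr1.r1)
under SC → 00 02 22
claimed∖SC = {20}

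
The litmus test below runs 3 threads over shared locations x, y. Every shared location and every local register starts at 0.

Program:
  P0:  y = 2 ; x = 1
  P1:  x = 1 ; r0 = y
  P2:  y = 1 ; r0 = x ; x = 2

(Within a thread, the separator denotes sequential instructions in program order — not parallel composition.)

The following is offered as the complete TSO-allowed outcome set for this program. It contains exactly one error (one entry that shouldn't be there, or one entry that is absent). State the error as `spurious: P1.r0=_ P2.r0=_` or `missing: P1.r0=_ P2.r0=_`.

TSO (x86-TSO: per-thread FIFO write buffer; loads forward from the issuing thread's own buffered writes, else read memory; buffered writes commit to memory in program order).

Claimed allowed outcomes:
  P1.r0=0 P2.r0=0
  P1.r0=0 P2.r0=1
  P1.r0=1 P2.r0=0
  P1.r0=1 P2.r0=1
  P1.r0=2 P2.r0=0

outcome vector order: (P1.r0,P2.r0)
under TSO → (0,0), (0,1), (1,0), (1,1), (2,0), (2,1)
TSO∖claimed = {(2,1)}

missing: P1.r0=2 P2.r0=1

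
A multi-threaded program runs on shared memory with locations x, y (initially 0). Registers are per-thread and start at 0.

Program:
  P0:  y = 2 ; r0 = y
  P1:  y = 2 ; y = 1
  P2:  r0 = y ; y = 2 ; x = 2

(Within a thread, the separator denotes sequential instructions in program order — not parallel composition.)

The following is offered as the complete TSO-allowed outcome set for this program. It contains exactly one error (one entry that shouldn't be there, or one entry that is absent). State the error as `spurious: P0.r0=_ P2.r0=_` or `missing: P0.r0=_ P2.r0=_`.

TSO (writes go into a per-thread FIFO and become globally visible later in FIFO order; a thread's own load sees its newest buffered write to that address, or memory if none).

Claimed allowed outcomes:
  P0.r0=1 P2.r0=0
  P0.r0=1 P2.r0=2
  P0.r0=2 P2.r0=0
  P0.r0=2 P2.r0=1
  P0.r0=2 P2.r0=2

missing: P0.r0=1 P2.r0=1

outcome vector order: (P0.r0,P2.r0)
TSO (6): 1/0 1/1 1/2 2/0 2/1 2/2
TSO∖claimed = {1/1}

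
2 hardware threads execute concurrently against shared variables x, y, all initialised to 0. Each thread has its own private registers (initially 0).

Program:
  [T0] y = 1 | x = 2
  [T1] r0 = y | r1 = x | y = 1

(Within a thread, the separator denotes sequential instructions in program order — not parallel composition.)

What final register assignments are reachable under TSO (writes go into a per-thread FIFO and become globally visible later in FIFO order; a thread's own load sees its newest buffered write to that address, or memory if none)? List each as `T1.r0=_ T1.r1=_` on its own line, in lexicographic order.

T1.r0=0 T1.r1=0
T1.r0=0 T1.r1=2
T1.r0=1 T1.r1=0
T1.r0=1 T1.r1=2

outcome vector order: (T1.r0,T1.r1)
|TSO outcomes| = 4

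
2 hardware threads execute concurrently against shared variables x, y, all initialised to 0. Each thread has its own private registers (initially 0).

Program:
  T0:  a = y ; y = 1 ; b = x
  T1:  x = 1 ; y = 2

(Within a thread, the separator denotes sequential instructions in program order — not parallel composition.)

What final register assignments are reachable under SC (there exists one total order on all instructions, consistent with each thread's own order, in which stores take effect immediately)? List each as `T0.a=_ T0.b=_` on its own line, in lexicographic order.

T0.a=0 T0.b=0
T0.a=0 T0.b=1
T0.a=2 T0.b=1

outcome vector order: (T0.a,T0.b)
|SC outcomes| = 3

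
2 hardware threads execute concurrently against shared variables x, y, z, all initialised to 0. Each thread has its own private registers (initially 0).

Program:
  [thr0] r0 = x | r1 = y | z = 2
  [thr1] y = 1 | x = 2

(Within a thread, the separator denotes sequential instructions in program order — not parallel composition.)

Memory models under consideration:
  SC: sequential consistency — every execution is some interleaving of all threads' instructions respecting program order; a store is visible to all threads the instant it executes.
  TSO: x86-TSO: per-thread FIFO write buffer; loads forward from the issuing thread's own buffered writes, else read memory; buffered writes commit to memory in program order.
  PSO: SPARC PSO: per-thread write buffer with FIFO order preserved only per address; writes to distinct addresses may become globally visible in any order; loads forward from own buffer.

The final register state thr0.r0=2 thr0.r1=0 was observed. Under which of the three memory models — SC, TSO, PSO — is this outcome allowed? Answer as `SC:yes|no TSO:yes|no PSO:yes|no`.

outcome vector order: (thr0.r0,thr0.r1)
under SC → (0,0), (0,1), (2,1)
under TSO → (0,0), (0,1), (2,1)
under PSO → (0,0), (0,1), (2,0), (2,1)
target (2,0) ∈ {PSO}

SC:no TSO:no PSO:yes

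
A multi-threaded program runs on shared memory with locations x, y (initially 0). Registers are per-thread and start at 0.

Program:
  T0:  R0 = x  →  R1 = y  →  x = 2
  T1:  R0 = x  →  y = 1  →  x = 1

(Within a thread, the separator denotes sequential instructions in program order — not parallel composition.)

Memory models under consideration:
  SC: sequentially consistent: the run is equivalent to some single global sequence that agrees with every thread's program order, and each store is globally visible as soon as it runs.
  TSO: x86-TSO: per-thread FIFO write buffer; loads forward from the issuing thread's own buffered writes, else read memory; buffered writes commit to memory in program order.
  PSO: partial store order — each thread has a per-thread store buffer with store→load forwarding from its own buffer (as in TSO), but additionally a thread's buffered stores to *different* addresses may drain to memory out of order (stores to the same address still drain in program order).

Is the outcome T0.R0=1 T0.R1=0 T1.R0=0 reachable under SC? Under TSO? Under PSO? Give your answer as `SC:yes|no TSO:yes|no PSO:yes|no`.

outcome vector order: (T0.R0,T0.R1,T1.R0)
SC (4): (0,0,0) (0,0,2) (0,1,0) (1,1,0)
TSO (4): (0,0,0) (0,0,2) (0,1,0) (1,1,0)
PSO (5): (0,0,0) (0,0,2) (0,1,0) (1,0,0) (1,1,0)
target (1,0,0) ∈ {PSO}

SC:no TSO:no PSO:yes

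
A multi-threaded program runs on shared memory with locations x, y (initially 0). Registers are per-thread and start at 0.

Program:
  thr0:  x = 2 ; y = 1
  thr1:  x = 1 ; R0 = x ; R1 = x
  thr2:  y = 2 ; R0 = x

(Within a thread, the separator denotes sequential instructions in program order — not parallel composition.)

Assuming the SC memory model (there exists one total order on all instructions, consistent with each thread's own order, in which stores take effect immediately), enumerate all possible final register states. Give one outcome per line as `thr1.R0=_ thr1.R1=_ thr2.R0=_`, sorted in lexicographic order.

thr1.R0=1 thr1.R1=1 thr2.R0=0
thr1.R0=1 thr1.R1=1 thr2.R0=1
thr1.R0=1 thr1.R1=1 thr2.R0=2
thr1.R0=1 thr1.R1=2 thr2.R0=0
thr1.R0=1 thr1.R1=2 thr2.R0=1
thr1.R0=1 thr1.R1=2 thr2.R0=2
thr1.R0=2 thr1.R1=2 thr2.R0=0
thr1.R0=2 thr1.R1=2 thr2.R0=1
thr1.R0=2 thr1.R1=2 thr2.R0=2

outcome vector order: (thr1.R0,thr1.R1,thr2.R0)
|SC outcomes| = 9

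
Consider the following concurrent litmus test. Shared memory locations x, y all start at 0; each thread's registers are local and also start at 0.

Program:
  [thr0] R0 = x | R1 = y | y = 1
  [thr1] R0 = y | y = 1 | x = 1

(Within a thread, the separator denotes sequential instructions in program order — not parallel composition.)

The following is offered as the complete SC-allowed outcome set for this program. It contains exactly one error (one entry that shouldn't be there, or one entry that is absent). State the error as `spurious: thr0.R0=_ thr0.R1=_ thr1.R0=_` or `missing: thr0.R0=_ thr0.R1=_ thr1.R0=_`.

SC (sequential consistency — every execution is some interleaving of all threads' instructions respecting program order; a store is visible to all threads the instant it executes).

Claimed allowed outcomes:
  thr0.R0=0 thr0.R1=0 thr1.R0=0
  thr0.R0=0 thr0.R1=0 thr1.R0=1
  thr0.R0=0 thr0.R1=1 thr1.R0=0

missing: thr0.R0=1 thr0.R1=1 thr1.R0=0

outcome vector order: (thr0.R0,thr0.R1,thr1.R0)
SC: 4 outcomes — {000, 001, 010, 110}
SC∖claimed = {110}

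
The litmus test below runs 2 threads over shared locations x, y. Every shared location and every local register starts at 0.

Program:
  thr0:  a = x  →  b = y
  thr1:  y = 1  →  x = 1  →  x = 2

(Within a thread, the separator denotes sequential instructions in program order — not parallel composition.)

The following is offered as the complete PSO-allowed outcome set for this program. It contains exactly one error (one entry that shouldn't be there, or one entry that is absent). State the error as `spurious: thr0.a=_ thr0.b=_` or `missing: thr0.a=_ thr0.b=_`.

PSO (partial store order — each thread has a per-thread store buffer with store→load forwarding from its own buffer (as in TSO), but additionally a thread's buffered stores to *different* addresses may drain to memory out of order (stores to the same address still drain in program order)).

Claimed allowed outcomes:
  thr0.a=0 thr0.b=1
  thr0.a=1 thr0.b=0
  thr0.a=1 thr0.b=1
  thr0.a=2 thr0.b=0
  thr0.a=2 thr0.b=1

outcome vector order: (thr0.a,thr0.b)
under PSO → <0 0>; <0 1>; <1 0>; <1 1>; <2 0>; <2 1>
PSO∖claimed = {<0 0>}

missing: thr0.a=0 thr0.b=0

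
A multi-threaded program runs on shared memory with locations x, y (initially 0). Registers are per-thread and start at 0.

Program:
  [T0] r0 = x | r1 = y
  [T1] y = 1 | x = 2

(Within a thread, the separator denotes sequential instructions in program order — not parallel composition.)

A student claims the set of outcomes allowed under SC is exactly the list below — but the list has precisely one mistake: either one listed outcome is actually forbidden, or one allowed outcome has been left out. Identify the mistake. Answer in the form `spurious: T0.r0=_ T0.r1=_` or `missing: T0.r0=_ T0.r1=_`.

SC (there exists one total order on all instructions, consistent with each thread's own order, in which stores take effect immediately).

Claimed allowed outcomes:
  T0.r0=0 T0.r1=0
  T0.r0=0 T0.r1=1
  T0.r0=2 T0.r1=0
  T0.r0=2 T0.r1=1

spurious: T0.r0=2 T0.r1=0

outcome vector order: (T0.r0,T0.r1)
SC: 3 outcomes — {0/0 0/1 2/1}
claimed∖SC = {2/0}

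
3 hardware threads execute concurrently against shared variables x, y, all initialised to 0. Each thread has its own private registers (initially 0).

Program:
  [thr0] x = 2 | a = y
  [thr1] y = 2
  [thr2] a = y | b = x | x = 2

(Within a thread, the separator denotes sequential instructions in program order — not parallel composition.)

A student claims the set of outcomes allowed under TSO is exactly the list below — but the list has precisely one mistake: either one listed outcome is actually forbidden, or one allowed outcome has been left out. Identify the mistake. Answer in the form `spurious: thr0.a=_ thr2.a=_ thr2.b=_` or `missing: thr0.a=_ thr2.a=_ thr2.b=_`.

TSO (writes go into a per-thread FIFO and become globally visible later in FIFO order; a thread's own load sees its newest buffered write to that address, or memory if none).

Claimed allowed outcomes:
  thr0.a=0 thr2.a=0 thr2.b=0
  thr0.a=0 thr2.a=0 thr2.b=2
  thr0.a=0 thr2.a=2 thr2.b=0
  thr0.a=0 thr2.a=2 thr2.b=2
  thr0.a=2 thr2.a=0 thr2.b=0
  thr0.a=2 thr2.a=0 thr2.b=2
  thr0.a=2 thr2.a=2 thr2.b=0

missing: thr0.a=2 thr2.a=2 thr2.b=2

outcome vector order: (thr0.a,thr2.a,thr2.b)
[TSO] allowed = {000, 002, 020, 022, 200, 202, 220, 222}
TSO∖claimed = {222}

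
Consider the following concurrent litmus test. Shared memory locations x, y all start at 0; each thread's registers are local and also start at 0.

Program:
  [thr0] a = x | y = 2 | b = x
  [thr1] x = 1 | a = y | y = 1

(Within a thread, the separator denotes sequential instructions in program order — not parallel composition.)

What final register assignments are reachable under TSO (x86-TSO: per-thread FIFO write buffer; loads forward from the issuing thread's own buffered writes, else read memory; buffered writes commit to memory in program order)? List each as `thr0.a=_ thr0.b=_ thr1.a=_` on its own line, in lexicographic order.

outcome vector order: (thr0.a,thr0.b,thr1.a)
|TSO outcomes| = 6

thr0.a=0 thr0.b=0 thr1.a=0
thr0.a=0 thr0.b=0 thr1.a=2
thr0.a=0 thr0.b=1 thr1.a=0
thr0.a=0 thr0.b=1 thr1.a=2
thr0.a=1 thr0.b=1 thr1.a=0
thr0.a=1 thr0.b=1 thr1.a=2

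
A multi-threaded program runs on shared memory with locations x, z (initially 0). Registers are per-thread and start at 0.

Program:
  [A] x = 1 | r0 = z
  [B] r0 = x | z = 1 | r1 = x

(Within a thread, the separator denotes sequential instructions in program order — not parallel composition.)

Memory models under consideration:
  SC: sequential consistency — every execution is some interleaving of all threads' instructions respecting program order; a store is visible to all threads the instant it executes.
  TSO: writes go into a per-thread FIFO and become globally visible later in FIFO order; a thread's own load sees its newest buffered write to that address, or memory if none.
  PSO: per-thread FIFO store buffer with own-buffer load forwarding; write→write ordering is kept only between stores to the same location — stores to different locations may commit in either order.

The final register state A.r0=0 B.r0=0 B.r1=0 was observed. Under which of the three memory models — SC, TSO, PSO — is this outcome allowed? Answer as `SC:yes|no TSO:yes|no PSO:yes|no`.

SC:no TSO:yes PSO:yes

outcome vector order: (A.r0,B.r0,B.r1)
SC: 5 outcomes — {<0 0 1>; <0 1 1>; <1 0 0>; <1 0 1>; <1 1 1>}
TSO: 6 outcomes — {<0 0 0>; <0 0 1>; <0 1 1>; <1 0 0>; <1 0 1>; <1 1 1>}
PSO: 6 outcomes — {<0 0 0>; <0 0 1>; <0 1 1>; <1 0 0>; <1 0 1>; <1 1 1>}
target <0 0 0> ∈ {TSO,PSO}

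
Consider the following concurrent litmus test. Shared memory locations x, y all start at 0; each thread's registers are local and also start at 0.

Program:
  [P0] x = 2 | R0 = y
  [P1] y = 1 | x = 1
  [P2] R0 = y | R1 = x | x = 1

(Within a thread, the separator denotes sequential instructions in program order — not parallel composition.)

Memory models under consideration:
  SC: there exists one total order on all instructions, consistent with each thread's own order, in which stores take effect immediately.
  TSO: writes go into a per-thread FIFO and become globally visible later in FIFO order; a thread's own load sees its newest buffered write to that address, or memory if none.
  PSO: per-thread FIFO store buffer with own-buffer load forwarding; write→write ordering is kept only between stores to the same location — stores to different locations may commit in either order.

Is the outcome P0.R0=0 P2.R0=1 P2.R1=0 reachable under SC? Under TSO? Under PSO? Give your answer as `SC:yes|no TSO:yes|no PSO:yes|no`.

SC:no TSO:yes PSO:yes

outcome vector order: (P0.R0,P2.R0,P2.R1)
under SC → 000; 001; 002; 011; 012; 100; 101; 102; 110; 111; 112
under TSO → 000; 001; 002; 010; 011; 012; 100; 101; 102; 110; 111; 112
under PSO → 000; 001; 002; 010; 011; 012; 100; 101; 102; 110; 111; 112
target 010 ∈ {TSO,PSO}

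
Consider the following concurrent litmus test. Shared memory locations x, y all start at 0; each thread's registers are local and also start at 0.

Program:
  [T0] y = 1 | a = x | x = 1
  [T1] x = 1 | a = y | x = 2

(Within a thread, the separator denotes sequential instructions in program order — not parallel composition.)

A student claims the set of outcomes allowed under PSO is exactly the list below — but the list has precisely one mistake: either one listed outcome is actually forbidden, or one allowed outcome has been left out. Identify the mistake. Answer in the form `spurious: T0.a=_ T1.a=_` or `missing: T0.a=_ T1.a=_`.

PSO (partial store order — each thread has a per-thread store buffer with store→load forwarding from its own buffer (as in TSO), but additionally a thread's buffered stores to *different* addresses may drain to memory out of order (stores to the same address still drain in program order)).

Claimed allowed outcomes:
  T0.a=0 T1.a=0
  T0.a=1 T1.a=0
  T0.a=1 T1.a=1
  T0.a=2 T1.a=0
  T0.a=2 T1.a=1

outcome vector order: (T0.a,T1.a)
under PSO → <0 0>, <0 1>, <1 0>, <1 1>, <2 0>, <2 1>
PSO∖claimed = {<0 1>}

missing: T0.a=0 T1.a=1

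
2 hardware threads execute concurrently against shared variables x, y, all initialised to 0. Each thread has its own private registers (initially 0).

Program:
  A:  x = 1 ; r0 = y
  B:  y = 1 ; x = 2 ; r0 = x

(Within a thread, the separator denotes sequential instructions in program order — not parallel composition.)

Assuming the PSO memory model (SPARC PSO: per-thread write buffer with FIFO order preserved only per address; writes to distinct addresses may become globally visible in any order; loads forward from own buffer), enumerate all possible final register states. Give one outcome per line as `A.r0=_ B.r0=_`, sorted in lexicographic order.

outcome vector order: (A.r0,B.r0)
|PSO outcomes| = 4

A.r0=0 B.r0=1
A.r0=0 B.r0=2
A.r0=1 B.r0=1
A.r0=1 B.r0=2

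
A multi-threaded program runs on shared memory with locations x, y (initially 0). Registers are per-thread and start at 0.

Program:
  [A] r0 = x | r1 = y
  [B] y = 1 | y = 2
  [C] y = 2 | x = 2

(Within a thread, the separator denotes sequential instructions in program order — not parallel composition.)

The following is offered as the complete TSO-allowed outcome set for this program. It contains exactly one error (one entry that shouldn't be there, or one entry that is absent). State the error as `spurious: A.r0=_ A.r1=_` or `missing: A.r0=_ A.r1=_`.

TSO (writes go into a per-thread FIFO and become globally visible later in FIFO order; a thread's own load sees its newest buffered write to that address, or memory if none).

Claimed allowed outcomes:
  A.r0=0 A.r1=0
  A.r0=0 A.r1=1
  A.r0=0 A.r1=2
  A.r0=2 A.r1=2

outcome vector order: (A.r0,A.r1)
TSO (5): 0/0 0/1 0/2 2/1 2/2
TSO∖claimed = {2/1}

missing: A.r0=2 A.r1=1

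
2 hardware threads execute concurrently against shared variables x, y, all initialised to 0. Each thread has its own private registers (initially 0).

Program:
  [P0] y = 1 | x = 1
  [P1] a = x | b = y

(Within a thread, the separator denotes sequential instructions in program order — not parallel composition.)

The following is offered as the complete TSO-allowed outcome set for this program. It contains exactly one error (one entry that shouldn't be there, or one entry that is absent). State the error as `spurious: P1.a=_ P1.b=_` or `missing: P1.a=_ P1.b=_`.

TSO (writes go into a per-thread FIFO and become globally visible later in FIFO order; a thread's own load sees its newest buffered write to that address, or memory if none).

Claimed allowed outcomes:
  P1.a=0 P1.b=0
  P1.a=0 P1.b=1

outcome vector order: (P1.a,P1.b)
[TSO] allowed = {0/0, 0/1, 1/1}
TSO∖claimed = {1/1}

missing: P1.a=1 P1.b=1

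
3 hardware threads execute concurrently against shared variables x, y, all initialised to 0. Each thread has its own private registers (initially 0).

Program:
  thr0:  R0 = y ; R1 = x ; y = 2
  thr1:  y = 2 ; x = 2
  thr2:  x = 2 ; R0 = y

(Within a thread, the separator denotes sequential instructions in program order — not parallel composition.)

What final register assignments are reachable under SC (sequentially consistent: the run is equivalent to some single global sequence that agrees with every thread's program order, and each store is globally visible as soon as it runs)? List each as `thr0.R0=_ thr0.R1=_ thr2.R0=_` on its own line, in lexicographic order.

thr0.R0=0 thr0.R1=0 thr2.R0=0
thr0.R0=0 thr0.R1=0 thr2.R0=2
thr0.R0=0 thr0.R1=2 thr2.R0=0
thr0.R0=0 thr0.R1=2 thr2.R0=2
thr0.R0=2 thr0.R1=0 thr2.R0=2
thr0.R0=2 thr0.R1=2 thr2.R0=0
thr0.R0=2 thr0.R1=2 thr2.R0=2

outcome vector order: (thr0.R0,thr0.R1,thr2.R0)
|SC outcomes| = 7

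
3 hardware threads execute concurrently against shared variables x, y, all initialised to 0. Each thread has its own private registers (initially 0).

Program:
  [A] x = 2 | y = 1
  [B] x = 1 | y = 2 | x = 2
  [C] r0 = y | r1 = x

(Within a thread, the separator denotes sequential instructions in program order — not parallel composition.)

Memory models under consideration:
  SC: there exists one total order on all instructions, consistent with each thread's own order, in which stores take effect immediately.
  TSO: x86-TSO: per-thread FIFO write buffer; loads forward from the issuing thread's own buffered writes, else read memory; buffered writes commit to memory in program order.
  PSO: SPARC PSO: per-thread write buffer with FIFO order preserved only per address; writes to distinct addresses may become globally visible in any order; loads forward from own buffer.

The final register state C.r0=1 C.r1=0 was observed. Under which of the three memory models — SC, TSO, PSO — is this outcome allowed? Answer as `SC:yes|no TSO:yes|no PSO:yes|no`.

outcome vector order: (C.r0,C.r1)
SC (7): 00 01 02 11 12 21 22
TSO (7): 00 01 02 11 12 21 22
PSO (9): 00 01 02 10 11 12 20 21 22
target 10 ∈ {PSO}

SC:no TSO:no PSO:yes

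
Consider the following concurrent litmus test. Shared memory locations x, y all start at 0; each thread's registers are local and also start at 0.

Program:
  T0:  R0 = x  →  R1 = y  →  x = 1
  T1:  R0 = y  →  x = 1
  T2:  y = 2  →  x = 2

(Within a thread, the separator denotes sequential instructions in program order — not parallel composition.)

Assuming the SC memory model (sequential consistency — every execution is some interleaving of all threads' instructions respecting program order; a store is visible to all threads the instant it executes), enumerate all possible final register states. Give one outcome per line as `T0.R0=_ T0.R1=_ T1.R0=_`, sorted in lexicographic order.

outcome vector order: (T0.R0,T0.R1,T1.R0)
|SC outcomes| = 9

T0.R0=0 T0.R1=0 T1.R0=0
T0.R0=0 T0.R1=0 T1.R0=2
T0.R0=0 T0.R1=2 T1.R0=0
T0.R0=0 T0.R1=2 T1.R0=2
T0.R0=1 T0.R1=0 T1.R0=0
T0.R0=1 T0.R1=2 T1.R0=0
T0.R0=1 T0.R1=2 T1.R0=2
T0.R0=2 T0.R1=2 T1.R0=0
T0.R0=2 T0.R1=2 T1.R0=2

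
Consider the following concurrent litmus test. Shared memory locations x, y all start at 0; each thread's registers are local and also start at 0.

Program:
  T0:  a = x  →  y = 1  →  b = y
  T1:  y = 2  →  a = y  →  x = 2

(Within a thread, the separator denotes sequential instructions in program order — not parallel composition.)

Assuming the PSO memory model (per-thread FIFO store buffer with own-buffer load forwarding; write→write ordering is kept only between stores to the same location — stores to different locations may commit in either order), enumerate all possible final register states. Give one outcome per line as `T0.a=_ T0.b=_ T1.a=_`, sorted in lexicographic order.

outcome vector order: (T0.a,T0.b,T1.a)
|PSO outcomes| = 5

T0.a=0 T0.b=1 T1.a=1
T0.a=0 T0.b=1 T1.a=2
T0.a=0 T0.b=2 T1.a=2
T0.a=2 T0.b=1 T1.a=2
T0.a=2 T0.b=2 T1.a=2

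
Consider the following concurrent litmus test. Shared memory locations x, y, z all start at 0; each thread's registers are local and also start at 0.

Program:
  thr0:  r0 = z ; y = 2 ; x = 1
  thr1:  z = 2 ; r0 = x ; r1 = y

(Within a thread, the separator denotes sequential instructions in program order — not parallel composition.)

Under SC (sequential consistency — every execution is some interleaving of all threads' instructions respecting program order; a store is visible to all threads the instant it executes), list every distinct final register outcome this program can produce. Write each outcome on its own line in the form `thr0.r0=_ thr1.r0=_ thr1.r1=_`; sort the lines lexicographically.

outcome vector order: (thr0.r0,thr1.r0,thr1.r1)
|SC outcomes| = 6

thr0.r0=0 thr1.r0=0 thr1.r1=0
thr0.r0=0 thr1.r0=0 thr1.r1=2
thr0.r0=0 thr1.r0=1 thr1.r1=2
thr0.r0=2 thr1.r0=0 thr1.r1=0
thr0.r0=2 thr1.r0=0 thr1.r1=2
thr0.r0=2 thr1.r0=1 thr1.r1=2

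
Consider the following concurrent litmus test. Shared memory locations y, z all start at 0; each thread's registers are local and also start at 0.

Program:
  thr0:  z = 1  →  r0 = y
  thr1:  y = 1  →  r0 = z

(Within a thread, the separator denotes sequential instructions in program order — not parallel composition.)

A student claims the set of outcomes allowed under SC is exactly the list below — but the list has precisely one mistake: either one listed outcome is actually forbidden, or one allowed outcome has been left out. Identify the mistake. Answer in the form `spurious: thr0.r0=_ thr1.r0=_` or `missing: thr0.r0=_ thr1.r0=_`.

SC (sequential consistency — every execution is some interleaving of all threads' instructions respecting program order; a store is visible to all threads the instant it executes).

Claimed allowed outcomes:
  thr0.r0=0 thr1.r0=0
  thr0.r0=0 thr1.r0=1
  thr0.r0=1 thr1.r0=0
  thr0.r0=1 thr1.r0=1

outcome vector order: (thr0.r0,thr1.r0)
SC (3): <0 1>, <1 0>, <1 1>
claimed∖SC = {<0 0>}

spurious: thr0.r0=0 thr1.r0=0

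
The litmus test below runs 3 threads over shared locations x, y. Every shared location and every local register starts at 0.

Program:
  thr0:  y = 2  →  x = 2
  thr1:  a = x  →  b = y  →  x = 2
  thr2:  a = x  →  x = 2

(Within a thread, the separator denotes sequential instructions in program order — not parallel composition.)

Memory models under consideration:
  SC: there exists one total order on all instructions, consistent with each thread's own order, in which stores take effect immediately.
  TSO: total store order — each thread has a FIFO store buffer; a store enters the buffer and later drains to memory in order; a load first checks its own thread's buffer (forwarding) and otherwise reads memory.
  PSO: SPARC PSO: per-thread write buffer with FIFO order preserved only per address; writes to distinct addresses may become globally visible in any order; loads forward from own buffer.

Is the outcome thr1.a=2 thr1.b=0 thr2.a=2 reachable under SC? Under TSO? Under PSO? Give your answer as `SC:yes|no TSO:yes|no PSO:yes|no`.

SC:no TSO:no PSO:yes

outcome vector order: (thr1.a,thr1.b,thr2.a)
SC: 7 outcomes — {(0,0,0); (0,0,2); (0,2,0); (0,2,2); (2,0,0); (2,2,0); (2,2,2)}
TSO: 7 outcomes — {(0,0,0); (0,0,2); (0,2,0); (0,2,2); (2,0,0); (2,2,0); (2,2,2)}
PSO: 8 outcomes — {(0,0,0); (0,0,2); (0,2,0); (0,2,2); (2,0,0); (2,0,2); (2,2,0); (2,2,2)}
target (2,0,2) ∈ {PSO}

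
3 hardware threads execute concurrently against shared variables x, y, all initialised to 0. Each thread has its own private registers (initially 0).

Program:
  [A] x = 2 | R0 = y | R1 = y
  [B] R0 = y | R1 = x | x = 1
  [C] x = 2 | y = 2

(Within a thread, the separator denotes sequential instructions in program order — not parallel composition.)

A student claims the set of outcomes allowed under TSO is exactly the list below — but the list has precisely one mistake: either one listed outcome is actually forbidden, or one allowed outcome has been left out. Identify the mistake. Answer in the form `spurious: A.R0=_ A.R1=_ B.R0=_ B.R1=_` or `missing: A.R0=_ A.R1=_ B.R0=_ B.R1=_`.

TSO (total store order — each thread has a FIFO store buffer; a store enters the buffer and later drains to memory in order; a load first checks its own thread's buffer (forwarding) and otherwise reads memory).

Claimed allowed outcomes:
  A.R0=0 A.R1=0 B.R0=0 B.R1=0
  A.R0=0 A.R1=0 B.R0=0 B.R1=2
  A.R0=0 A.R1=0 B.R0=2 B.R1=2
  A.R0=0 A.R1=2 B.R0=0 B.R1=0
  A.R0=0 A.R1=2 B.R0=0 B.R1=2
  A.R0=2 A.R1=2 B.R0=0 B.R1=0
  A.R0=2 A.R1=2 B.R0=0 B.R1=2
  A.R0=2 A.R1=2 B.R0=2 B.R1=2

missing: A.R0=0 A.R1=2 B.R0=2 B.R1=2

outcome vector order: (A.R0,A.R1,B.R0,B.R1)
TSO: 9 outcomes — {(0,0,0,0) (0,0,0,2) (0,0,2,2) (0,2,0,0) (0,2,0,2) (0,2,2,2) (2,2,0,0) (2,2,0,2) (2,2,2,2)}
TSO∖claimed = {(0,2,2,2)}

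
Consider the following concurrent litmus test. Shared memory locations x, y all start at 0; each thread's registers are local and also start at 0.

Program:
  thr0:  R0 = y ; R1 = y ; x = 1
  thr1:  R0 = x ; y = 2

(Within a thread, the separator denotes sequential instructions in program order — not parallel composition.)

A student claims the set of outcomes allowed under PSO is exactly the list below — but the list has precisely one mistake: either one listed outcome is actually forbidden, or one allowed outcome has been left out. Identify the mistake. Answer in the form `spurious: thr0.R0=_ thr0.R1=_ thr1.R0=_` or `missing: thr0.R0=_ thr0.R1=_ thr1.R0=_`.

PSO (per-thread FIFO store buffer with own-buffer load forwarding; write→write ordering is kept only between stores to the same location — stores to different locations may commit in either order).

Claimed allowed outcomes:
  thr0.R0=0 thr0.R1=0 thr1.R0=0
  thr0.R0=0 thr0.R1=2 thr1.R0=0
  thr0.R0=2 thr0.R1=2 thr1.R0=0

outcome vector order: (thr0.R0,thr0.R1,thr1.R0)
PSO: 4 outcomes — {0/0/0; 0/0/1; 0/2/0; 2/2/0}
PSO∖claimed = {0/0/1}

missing: thr0.R0=0 thr0.R1=0 thr1.R0=1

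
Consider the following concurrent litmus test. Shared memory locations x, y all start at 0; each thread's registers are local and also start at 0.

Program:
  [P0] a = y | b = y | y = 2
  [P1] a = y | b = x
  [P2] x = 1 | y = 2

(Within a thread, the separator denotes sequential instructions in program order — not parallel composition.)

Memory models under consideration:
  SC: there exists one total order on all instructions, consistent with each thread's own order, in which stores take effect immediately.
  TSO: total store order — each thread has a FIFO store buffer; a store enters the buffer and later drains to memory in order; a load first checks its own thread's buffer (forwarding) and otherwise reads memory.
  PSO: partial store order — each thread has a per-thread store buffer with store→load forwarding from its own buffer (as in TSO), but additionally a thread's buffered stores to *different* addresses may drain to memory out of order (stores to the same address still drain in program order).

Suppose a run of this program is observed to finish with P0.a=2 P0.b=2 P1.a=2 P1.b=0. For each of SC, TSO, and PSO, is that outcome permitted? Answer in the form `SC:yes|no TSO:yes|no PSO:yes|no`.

outcome vector order: (P0.a,P0.b,P1.a,P1.b)
SC: 10 outcomes — {(0,0,0,0), (0,0,0,1), (0,0,2,0), (0,0,2,1), (0,2,0,0), (0,2,0,1), (0,2,2,1), (2,2,0,0), (2,2,0,1), (2,2,2,1)}
TSO: 10 outcomes — {(0,0,0,0), (0,0,0,1), (0,0,2,0), (0,0,2,1), (0,2,0,0), (0,2,0,1), (0,2,2,1), (2,2,0,0), (2,2,0,1), (2,2,2,1)}
PSO: 12 outcomes — {(0,0,0,0), (0,0,0,1), (0,0,2,0), (0,0,2,1), (0,2,0,0), (0,2,0,1), (0,2,2,0), (0,2,2,1), (2,2,0,0), (2,2,0,1), (2,2,2,0), (2,2,2,1)}
target (2,2,2,0) ∈ {PSO}

SC:no TSO:no PSO:yes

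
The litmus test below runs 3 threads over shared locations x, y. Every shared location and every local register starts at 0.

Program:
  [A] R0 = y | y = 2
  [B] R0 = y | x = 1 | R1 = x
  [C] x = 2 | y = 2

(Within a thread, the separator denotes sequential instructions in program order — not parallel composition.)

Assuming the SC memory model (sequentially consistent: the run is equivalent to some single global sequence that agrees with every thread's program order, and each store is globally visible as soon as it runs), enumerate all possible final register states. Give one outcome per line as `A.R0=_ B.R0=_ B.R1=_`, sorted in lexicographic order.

outcome vector order: (A.R0,B.R0,B.R1)
|SC outcomes| = 7

A.R0=0 B.R0=0 B.R1=1
A.R0=0 B.R0=0 B.R1=2
A.R0=0 B.R0=2 B.R1=1
A.R0=0 B.R0=2 B.R1=2
A.R0=2 B.R0=0 B.R1=1
A.R0=2 B.R0=0 B.R1=2
A.R0=2 B.R0=2 B.R1=1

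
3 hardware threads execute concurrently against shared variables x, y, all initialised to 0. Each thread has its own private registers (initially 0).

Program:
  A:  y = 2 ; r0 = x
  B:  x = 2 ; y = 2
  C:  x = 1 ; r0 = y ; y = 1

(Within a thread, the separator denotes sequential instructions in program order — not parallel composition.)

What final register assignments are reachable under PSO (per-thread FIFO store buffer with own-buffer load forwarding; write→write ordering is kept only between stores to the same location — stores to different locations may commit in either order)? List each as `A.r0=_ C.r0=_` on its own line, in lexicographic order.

outcome vector order: (A.r0,C.r0)
|PSO outcomes| = 6

A.r0=0 C.r0=0
A.r0=0 C.r0=2
A.r0=1 C.r0=0
A.r0=1 C.r0=2
A.r0=2 C.r0=0
A.r0=2 C.r0=2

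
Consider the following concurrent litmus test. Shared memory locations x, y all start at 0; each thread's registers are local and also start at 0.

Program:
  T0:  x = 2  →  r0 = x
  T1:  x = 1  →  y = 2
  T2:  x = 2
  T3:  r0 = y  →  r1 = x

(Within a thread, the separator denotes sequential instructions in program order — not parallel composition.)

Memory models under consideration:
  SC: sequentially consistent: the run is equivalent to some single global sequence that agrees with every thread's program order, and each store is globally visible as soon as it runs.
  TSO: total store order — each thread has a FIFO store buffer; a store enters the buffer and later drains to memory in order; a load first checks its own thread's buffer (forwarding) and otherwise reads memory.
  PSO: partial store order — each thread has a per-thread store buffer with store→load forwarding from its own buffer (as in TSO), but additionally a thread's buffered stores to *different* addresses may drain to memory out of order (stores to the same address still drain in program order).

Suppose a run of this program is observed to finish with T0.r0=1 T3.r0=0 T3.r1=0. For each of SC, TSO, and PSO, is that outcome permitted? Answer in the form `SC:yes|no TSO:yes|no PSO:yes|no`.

outcome vector order: (T0.r0,T3.r0,T3.r1)
under SC → (1,0,0) (1,0,1) (1,0,2) (1,2,1) (1,2,2) (2,0,0) (2,0,1) (2,0,2) (2,2,1) (2,2,2)
under TSO → (1,0,0) (1,0,1) (1,0,2) (1,2,1) (1,2,2) (2,0,0) (2,0,1) (2,0,2) (2,2,1) (2,2,2)
under PSO → (1,0,0) (1,0,1) (1,0,2) (1,2,0) (1,2,1) (1,2,2) (2,0,0) (2,0,1) (2,0,2) (2,2,0) (2,2,1) (2,2,2)
target (1,0,0) ∈ {SC,TSO,PSO}

SC:yes TSO:yes PSO:yes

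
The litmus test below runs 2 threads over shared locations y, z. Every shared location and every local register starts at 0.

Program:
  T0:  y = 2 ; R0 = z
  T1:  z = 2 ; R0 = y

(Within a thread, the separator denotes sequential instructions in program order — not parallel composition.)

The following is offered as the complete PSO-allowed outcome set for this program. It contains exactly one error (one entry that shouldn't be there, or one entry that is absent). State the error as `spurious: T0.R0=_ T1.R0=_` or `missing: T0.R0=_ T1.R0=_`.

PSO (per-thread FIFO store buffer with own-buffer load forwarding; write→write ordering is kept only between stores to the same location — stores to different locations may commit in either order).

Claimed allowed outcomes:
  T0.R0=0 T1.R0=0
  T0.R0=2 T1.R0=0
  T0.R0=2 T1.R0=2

outcome vector order: (T0.R0,T1.R0)
PSO (4): 0/0 0/2 2/0 2/2
PSO∖claimed = {0/2}

missing: T0.R0=0 T1.R0=2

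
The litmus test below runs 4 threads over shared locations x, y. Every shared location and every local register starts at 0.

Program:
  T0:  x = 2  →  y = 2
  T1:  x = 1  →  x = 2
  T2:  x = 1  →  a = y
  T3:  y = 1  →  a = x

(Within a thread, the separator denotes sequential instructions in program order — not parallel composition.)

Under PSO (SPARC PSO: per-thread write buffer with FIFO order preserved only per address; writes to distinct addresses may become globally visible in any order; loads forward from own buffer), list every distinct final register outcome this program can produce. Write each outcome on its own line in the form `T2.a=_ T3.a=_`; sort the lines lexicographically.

outcome vector order: (T2.a,T3.a)
|PSO outcomes| = 9

T2.a=0 T3.a=0
T2.a=0 T3.a=1
T2.a=0 T3.a=2
T2.a=1 T3.a=0
T2.a=1 T3.a=1
T2.a=1 T3.a=2
T2.a=2 T3.a=0
T2.a=2 T3.a=1
T2.a=2 T3.a=2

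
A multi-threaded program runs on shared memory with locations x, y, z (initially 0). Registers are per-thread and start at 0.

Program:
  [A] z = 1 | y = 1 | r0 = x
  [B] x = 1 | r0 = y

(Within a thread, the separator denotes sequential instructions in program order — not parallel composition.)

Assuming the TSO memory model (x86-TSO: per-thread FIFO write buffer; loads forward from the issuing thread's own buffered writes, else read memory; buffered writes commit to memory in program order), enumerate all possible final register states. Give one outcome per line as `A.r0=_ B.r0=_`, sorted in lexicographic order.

A.r0=0 B.r0=0
A.r0=0 B.r0=1
A.r0=1 B.r0=0
A.r0=1 B.r0=1

outcome vector order: (A.r0,B.r0)
|TSO outcomes| = 4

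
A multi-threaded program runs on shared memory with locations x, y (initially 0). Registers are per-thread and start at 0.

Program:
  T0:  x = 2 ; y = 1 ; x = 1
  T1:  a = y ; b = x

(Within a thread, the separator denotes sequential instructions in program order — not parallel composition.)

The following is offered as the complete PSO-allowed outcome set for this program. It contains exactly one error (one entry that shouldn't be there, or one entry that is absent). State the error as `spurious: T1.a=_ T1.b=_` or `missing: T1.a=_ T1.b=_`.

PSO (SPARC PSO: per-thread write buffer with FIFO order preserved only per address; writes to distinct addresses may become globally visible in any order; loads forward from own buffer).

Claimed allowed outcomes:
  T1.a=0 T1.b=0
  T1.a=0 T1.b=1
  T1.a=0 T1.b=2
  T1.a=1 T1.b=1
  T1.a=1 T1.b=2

missing: T1.a=1 T1.b=0

outcome vector order: (T1.a,T1.b)
under PSO → <0 0>, <0 1>, <0 2>, <1 0>, <1 1>, <1 2>
PSO∖claimed = {<1 0>}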